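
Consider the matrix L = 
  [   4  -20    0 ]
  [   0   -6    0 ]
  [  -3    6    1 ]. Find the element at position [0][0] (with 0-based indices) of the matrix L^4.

Characteristic polynomial: s^3 + s^2 - 26s + 24 = (s - 4)(s - 1)(s + 6), so the eigenvalues are -6, 1, 4.
s=1: eigenvector (0, 0, 1).
s=-6: eigenvector (2, 1, 0).
s=4: eigenvector (1, 0, -1).
P = [[0, 2, 1], [0, 1, 0], [1, 0, -1]], D = diag(1, -6, 4), P⁻¹ = [[1, -2, 1], [0, 1, 0], [1, -2, 0]].
L⁴ = P·diag(1, 1296, 256)·P⁻¹ = [[256, 2080, 0], [0, 1296, 0], [-255, 510, 1]].
The requested entry is 256.

256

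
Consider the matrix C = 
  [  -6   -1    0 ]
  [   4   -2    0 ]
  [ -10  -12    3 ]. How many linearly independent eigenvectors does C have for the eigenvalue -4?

C + 4I = [[-2, -1, 0], [4, 2, 0], [-10, -12, 7]].
This matrix has rank 2, so its null space has dimension 3 − 2 = 1.

1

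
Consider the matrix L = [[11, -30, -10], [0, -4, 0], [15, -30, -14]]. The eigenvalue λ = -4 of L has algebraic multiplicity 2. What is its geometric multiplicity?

L + 4I = [[15, -30, -10], [0, 0, 0], [15, -30, -10]].
This matrix has rank 1, so its null space has dimension 3 − 1 = 2.

2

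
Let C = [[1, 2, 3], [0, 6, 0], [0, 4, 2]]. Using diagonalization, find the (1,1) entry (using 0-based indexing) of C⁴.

Characteristic polynomial: r^3 - 9r^2 + 20r - 12 = (r - 6)(r - 2)(r - 1), so the eigenvalues are 1, 2, 6.
r=2: eigenvector (3, 0, 1).
r=6: eigenvector (1, 1, 1).
r=1: eigenvector (-1, 0, 0).
P = [[3, 1, -1], [0, 1, 0], [1, 1, 0]], D = diag(2, 6, 1), P⁻¹ = [[0, -1, 1], [0, 1, 0], [-1, -2, 3]].
C⁴ = P·diag(16, 1296, 1)·P⁻¹ = [[1, 1250, 45], [0, 1296, 0], [0, 1280, 16]].
The requested entry is 1296.

1296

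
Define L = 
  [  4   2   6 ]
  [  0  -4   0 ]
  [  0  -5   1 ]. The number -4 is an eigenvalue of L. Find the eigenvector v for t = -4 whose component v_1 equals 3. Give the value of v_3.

L + 4I = [[8, 2, 6], [0, 0, 0], [0, -5, 5]].
Solving (L + 4I)v = 0 gives the eigenspace spanned by (3, -3, -3).
With v_1 = 3, v = (3, -3, -3), so v_3 = -3.

-3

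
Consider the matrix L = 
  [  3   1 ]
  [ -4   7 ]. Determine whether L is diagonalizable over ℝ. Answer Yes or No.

Characteristic polynomial: p(λ) = λ^2 - 10λ + 25 = (λ - 5)^2.
λ = 5 has algebraic multiplicity 2; rank(L − 5I) = 1, so geometric multiplicity = 1.
Geometric multiplicity < algebraic multiplicity, so L is not diagonalizable.

No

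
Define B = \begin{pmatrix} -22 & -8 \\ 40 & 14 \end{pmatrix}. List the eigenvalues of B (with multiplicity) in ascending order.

-6, -2

Characteristic polynomial: p(t) = t^2 + 8t + 12 = (t + 2)(t + 6).
Roots (with multiplicity): -6, -2.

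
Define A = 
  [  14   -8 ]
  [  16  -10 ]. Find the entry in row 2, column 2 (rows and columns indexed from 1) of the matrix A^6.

Characteristic polynomial: λ^2 - 4λ - 12 = (λ - 6)(λ + 2), so the eigenvalues are -2, 6.
λ=-2: eigenvector (1, 2).
λ=6: eigenvector (1, 1).
P = [[1, 1], [2, 1]], D = diag(-2, 6), P⁻¹ = [[-1, 1], [2, -1]].
A⁶ = P·diag(64, 46656)·P⁻¹ = [[93248, -46592], [93184, -46528]].
The requested entry is -46528.

-46528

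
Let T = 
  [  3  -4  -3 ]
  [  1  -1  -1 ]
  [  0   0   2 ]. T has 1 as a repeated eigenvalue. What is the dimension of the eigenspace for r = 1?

1

T − 1I = [[2, -4, -3], [1, -2, -1], [0, 0, 1]].
This matrix has rank 2, so its null space has dimension 3 − 2 = 1.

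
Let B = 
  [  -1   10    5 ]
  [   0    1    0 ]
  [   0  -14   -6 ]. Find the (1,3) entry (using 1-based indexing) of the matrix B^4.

Characteristic polynomial: t^3 + 6t^2 - t - 6 = (t - 1)(t + 1)(t + 6), so the eigenvalues are -6, -1, 1.
t=-1: eigenvector (1, 0, 0).
t=1: eigenvector (0, 1, -2).
t=-6: eigenvector (-1, 0, 1).
P = [[1, 0, -1], [0, 1, 0], [0, -2, 1]], D = diag(-1, 1, -6), P⁻¹ = [[1, 2, 1], [0, 1, 0], [0, 2, 1]].
B⁴ = P·diag(1, 1, 1296)·P⁻¹ = [[1, -2590, -1295], [0, 1, 0], [0, 2590, 1296]].
The requested entry is -1295.

-1295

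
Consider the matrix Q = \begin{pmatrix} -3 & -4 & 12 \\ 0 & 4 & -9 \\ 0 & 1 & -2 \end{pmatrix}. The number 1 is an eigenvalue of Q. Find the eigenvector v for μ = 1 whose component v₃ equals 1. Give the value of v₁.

0

Q − 1I = [[-4, -4, 12], [0, 3, -9], [0, 1, -3]].
Solving (Q − 1I)v = 0 gives the eigenspace spanned by (0, 3, 1).
With v₃ = 1, v = (0, 3, 1), so v₁ = 0.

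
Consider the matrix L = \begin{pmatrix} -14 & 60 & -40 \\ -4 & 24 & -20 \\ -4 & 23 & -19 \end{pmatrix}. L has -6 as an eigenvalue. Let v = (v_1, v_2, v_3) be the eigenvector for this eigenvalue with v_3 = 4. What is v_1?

L + 6I = [[-8, 60, -40], [-4, 30, -20], [-4, 23, -13]].
Solving (L + 6I)v = 0 gives the eigenspace spanned by (10, 4, 4).
With v_3 = 4, v = (10, 4, 4), so v_1 = 10.

10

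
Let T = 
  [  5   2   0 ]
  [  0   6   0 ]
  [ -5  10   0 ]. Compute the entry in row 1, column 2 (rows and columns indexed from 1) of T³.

182

Characteristic polynomial: μ^3 - 11μ^2 + 30μ = μ(μ - 6)(μ - 5), so the eigenvalues are 0, 5, 6.
μ=5: eigenvector (1, 0, -1).
μ=6: eigenvector (2, 1, 0).
μ=0: eigenvector (0, 0, 1).
P = [[1, 2, 0], [0, 1, 0], [-1, 0, 1]], D = diag(5, 6, 0), P⁻¹ = [[1, -2, 0], [0, 1, 0], [1, -2, 1]].
T³ = P·diag(125, 216, 0)·P⁻¹ = [[125, 182, 0], [0, 216, 0], [-125, 250, 0]].
The requested entry is 182.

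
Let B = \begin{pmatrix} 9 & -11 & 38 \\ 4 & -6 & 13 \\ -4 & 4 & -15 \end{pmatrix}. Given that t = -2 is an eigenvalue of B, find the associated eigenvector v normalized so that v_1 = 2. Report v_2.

B + 2I = [[11, -11, 38], [4, -4, 13], [-4, 4, -13]].
Solving (B + 2I)v = 0 gives the eigenspace spanned by (2, 2, 0).
With v_1 = 2, v = (2, 2, 0), so v_2 = 2.

2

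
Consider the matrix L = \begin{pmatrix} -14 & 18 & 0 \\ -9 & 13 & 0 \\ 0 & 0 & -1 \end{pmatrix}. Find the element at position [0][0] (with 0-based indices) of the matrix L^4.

Characteristic polynomial: μ^3 + 2μ^2 - 19μ - 20 = (μ - 4)(μ + 1)(μ + 5), so the eigenvalues are -5, -1, 4.
μ=4: eigenvector (1, 1, 0).
μ=-5: eigenvector (-2, -1, 0).
μ=-1: eigenvector (0, 0, 1).
P = [[1, -2, 0], [1, -1, 0], [0, 0, 1]], D = diag(4, -5, -1), P⁻¹ = [[-1, 2, 0], [-1, 1, 0], [0, 0, 1]].
L⁴ = P·diag(256, 625, 1)·P⁻¹ = [[994, -738, 0], [369, -113, 0], [0, 0, 1]].
The requested entry is 994.

994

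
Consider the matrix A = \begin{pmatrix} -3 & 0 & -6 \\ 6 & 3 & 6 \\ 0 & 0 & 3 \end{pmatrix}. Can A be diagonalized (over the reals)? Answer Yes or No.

Yes

Characteristic polynomial: p(λ) = λ^3 - 3λ^2 - 9λ + 27 = (λ - 3)^2(λ + 3).
λ = 3 has algebraic multiplicity 2; rank(A − 3I) = 1, so geometric multiplicity = 2.
Every eigenvalue has geometric = algebraic multiplicity, so A is diagonalizable.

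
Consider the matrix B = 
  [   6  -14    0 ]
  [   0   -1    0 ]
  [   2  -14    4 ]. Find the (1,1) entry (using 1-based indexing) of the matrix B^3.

Characteristic polynomial: λ^3 - 9λ^2 + 14λ + 24 = (λ - 6)(λ - 4)(λ + 1), so the eigenvalues are -1, 4, 6.
λ=6: eigenvector (1, 0, 1).
λ=-1: eigenvector (2, 1, 2).
λ=4: eigenvector (0, 0, 1).
P = [[1, 2, 0], [0, 1, 0], [1, 2, 1]], D = diag(6, -1, 4), P⁻¹ = [[1, -2, 0], [0, 1, 0], [-1, 0, 1]].
B³ = P·diag(216, -1, 64)·P⁻¹ = [[216, -434, 0], [0, -1, 0], [152, -434, 64]].
The requested entry is 216.

216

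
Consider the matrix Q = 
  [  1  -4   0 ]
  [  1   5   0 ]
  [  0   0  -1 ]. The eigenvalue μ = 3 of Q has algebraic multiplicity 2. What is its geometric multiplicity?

1

Q − 3I = [[-2, -4, 0], [1, 2, 0], [0, 0, -4]].
This matrix has rank 2, so its null space has dimension 3 − 2 = 1.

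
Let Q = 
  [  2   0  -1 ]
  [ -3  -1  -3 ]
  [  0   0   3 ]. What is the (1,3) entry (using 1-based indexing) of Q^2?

Characteristic polynomial: t^3 - 4t^2 + t + 6 = (t - 3)(t - 2)(t + 1), so the eigenvalues are -1, 2, 3.
t=2: eigenvector (1, -1, 0).
t=-1: eigenvector (0, 1, 0).
t=3: eigenvector (-1, 0, 1).
P = [[1, 0, -1], [-1, 1, 0], [0, 0, 1]], D = diag(2, -1, 3), P⁻¹ = [[1, 0, 1], [1, 1, 1], [0, 0, 1]].
Q² = P·diag(4, 1, 9)·P⁻¹ = [[4, 0, -5], [-3, 1, -3], [0, 0, 9]].
The requested entry is -5.

-5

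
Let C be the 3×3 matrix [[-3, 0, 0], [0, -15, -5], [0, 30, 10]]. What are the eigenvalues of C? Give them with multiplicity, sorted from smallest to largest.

-5, -3, 0

Characteristic polynomial: p(μ) = μ^3 + 8μ^2 + 15μ = μ(μ + 3)(μ + 5).
Roots (with multiplicity): -5, -3, 0.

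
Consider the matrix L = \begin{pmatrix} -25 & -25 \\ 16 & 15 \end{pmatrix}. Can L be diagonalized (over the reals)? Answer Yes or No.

Characteristic polynomial: p(s) = s^2 + 10s + 25 = (s + 5)^2.
s = -5 has algebraic multiplicity 2; rank(L + 5I) = 1, so geometric multiplicity = 1.
Geometric multiplicity < algebraic multiplicity, so L is not diagonalizable.

No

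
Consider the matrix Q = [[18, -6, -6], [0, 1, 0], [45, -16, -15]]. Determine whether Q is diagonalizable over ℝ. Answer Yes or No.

Yes

Characteristic polynomial: p(t) = t^3 - 4t^2 + 3t = t(t - 3)(t - 1).
All 3 eigenvalues are distinct, so Q is diagonalizable.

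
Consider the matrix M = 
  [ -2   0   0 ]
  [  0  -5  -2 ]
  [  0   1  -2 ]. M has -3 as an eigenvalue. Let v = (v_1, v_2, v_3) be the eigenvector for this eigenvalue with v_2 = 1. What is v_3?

M + 3I = [[1, 0, 0], [0, -2, -2], [0, 1, 1]].
Solving (M + 3I)v = 0 gives the eigenspace spanned by (0, 1, -1).
With v_2 = 1, v = (0, 1, -1), so v_3 = -1.

-1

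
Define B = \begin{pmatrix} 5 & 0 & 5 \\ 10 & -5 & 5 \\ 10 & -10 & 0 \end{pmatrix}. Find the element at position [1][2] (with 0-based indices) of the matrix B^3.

125

Characteristic polynomial: r^3 - 25r = r(r - 5)(r + 5), so the eigenvalues are -5, 0, 5.
r=-5: eigenvector (1, 0, -2).
r=5: eigenvector (1, 1, 0).
r=0: eigenvector (-1, -1, 1).
P = [[1, 1, -1], [0, 1, -1], [-2, 0, 1]], D = diag(-5, 5, 0), P⁻¹ = [[1, -1, 0], [2, -1, 1], [2, -2, 1]].
B³ = P·diag(-125, 125, 0)·P⁻¹ = [[125, 0, 125], [250, -125, 125], [250, -250, 0]].
The requested entry is 125.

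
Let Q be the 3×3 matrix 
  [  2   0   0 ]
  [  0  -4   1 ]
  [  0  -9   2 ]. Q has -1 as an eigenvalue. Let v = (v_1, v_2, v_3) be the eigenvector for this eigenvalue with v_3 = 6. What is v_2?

2

Q + 1I = [[3, 0, 0], [0, -3, 1], [0, -9, 3]].
Solving (Q + 1I)v = 0 gives the eigenspace spanned by (0, 2, 6).
With v_3 = 6, v = (0, 2, 6), so v_2 = 2.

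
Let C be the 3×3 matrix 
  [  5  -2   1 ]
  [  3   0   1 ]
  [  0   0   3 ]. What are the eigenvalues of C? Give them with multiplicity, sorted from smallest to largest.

2, 3, 3

Characteristic polynomial: p(r) = r^3 - 8r^2 + 21r - 18 = (r - 3)^2(r - 2).
Roots (with multiplicity): 2, 3, 3.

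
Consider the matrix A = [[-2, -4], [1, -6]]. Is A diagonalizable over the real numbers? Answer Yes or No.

Characteristic polynomial: p(t) = t^2 + 8t + 16 = (t + 4)^2.
t = -4 has algebraic multiplicity 2; rank(A + 4I) = 1, so geometric multiplicity = 1.
Geometric multiplicity < algebraic multiplicity, so A is not diagonalizable.

No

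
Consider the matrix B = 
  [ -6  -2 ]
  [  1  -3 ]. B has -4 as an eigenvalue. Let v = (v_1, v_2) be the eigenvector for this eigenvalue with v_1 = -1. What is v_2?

B + 4I = [[-2, -2], [1, 1]].
Solving (B + 4I)v = 0 gives the eigenspace spanned by (-1, 1).
With v_1 = -1, v = (-1, 1), so v_2 = 1.

1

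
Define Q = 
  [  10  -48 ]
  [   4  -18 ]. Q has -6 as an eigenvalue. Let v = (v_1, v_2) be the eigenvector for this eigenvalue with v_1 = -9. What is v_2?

-3

Q + 6I = [[16, -48], [4, -12]].
Solving (Q + 6I)v = 0 gives the eigenspace spanned by (-9, -3).
With v_1 = -9, v = (-9, -3), so v_2 = -3.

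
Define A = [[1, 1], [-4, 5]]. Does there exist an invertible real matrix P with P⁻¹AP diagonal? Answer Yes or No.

No

Characteristic polynomial: p(μ) = μ^2 - 6μ + 9 = (μ - 3)^2.
μ = 3 has algebraic multiplicity 2; rank(A − 3I) = 1, so geometric multiplicity = 1.
Geometric multiplicity < algebraic multiplicity, so A is not diagonalizable.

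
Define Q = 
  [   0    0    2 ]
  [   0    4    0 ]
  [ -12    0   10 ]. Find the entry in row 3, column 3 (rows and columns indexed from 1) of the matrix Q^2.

Characteristic polynomial: r^3 - 14r^2 + 64r - 96 = (r - 6)(r - 4)^2, so the eigenvalues are 4, 4, 6.
r=4: eigenvector (1, 0, 2).
r=6: eigenvector (1, 0, 3).
r=4: eigenvector (0, 1, 0).
P = [[1, 1, 0], [0, 0, 1], [2, 3, 0]], D = diag(4, 6, 4), P⁻¹ = [[3, 0, -1], [-2, 0, 1], [0, 1, 0]].
Q² = P·diag(16, 36, 16)·P⁻¹ = [[-24, 0, 20], [0, 16, 0], [-120, 0, 76]].
The requested entry is 76.

76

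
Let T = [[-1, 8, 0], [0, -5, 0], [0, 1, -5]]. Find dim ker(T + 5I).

T + 5I = [[4, 8, 0], [0, 0, 0], [0, 1, 0]].
This matrix has rank 2, so its null space has dimension 3 − 2 = 1.

1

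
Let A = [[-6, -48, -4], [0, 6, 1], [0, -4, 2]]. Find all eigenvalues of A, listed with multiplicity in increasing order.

-6, 4, 4

Characteristic polynomial: p(r) = r^3 - 2r^2 - 32r + 96 = (r - 4)^2(r + 6).
Roots (with multiplicity): -6, 4, 4.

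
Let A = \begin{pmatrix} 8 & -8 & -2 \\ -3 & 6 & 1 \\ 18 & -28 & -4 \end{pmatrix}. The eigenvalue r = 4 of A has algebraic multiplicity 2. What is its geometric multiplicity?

A − 4I = [[4, -8, -2], [-3, 2, 1], [18, -28, -8]].
This matrix has rank 2, so its null space has dimension 3 − 2 = 1.

1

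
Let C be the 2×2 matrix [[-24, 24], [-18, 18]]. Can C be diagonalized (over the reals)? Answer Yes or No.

Yes

Characteristic polynomial: p(s) = s^2 + 6s = s(s + 6).
All 2 eigenvalues are distinct, so C is diagonalizable.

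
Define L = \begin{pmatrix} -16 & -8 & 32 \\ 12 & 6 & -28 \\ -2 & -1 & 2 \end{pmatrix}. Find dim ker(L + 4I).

L + 4I = [[-12, -8, 32], [12, 10, -28], [-2, -1, 6]].
This matrix has rank 2, so its null space has dimension 3 − 2 = 1.

1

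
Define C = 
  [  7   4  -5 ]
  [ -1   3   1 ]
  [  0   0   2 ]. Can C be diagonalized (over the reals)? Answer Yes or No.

Characteristic polynomial: p(s) = s^3 - 12s^2 + 45s - 50 = (s - 5)^2(s - 2).
s = 5 has algebraic multiplicity 2; rank(C − 5I) = 2, so geometric multiplicity = 1.
Geometric multiplicity < algebraic multiplicity, so C is not diagonalizable.

No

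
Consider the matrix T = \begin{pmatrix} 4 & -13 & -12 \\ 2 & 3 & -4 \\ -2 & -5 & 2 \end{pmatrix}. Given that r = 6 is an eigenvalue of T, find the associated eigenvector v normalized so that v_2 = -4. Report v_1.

T − 6I = [[-2, -13, -12], [2, -3, -4], [-2, -5, -4]].
Solving (T − 6I)v = 0 gives the eigenspace spanned by (2, -4, 4).
With v_2 = -4, v = (2, -4, 4), so v_1 = 2.

2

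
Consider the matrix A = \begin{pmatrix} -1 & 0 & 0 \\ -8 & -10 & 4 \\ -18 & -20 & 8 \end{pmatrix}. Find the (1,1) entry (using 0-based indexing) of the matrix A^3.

-40

Characteristic polynomial: λ^3 + 3λ^2 + 2λ = λ(λ + 1)(λ + 2), so the eigenvalues are -2, -1, 0.
λ=0: eigenvector (0, 2, 5).
λ=-2: eigenvector (0, 1, 2).
λ=-1: eigenvector (1, 0, 2).
P = [[0, 0, 1], [2, 1, 0], [5, 2, 2]], D = diag(0, -2, -1), P⁻¹ = [[-2, -2, 1], [4, 5, -2], [1, 0, 0]].
A³ = P·diag(0, -8, -1)·P⁻¹ = [[-1, 0, 0], [-32, -40, 16], [-66, -80, 32]].
The requested entry is -40.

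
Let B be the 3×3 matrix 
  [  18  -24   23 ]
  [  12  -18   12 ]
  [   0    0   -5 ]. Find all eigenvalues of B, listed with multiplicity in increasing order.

-6, -5, 6

Characteristic polynomial: p(s) = s^3 + 5s^2 - 36s - 180 = (s - 6)(s + 5)(s + 6).
Roots (with multiplicity): -6, -5, 6.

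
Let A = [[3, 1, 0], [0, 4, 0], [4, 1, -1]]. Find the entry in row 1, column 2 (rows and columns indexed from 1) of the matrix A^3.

37

Characteristic polynomial: μ^3 - 6μ^2 + 5μ + 12 = (μ - 4)(μ - 3)(μ + 1), so the eigenvalues are -1, 3, 4.
μ=3: eigenvector (1, 0, 1).
μ=4: eigenvector (1, 1, 1).
μ=-1: eigenvector (0, 0, 1).
P = [[1, 1, 0], [0, 1, 0], [1, 1, 1]], D = diag(3, 4, -1), P⁻¹ = [[1, -1, 0], [0, 1, 0], [-1, 0, 1]].
A³ = P·diag(27, 64, -1)·P⁻¹ = [[27, 37, 0], [0, 64, 0], [28, 37, -1]].
The requested entry is 37.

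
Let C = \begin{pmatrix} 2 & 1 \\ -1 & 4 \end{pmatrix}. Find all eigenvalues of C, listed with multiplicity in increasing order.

3, 3

Characteristic polynomial: p(r) = r^2 - 6r + 9 = (r - 3)^2.
Roots (with multiplicity): 3, 3.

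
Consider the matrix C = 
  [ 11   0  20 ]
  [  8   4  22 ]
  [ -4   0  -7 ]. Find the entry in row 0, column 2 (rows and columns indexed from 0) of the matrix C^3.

Characteristic polynomial: t^3 - 8t^2 + 19t - 12 = (t - 4)(t - 3)(t - 1), so the eigenvalues are 1, 3, 4.
t=3: eigenvector (5, 4, -2).
t=4: eigenvector (0, 1, 0).
t=1: eigenvector (-2, -2, 1).
P = [[5, 0, -2], [4, 1, -2], [-2, 0, 1]], D = diag(3, 4, 1), P⁻¹ = [[1, 0, 2], [0, 1, 2], [2, 0, 5]].
C³ = P·diag(27, 64, 1)·P⁻¹ = [[131, 0, 260], [104, 64, 334], [-52, 0, -103]].
The requested entry is 260.

260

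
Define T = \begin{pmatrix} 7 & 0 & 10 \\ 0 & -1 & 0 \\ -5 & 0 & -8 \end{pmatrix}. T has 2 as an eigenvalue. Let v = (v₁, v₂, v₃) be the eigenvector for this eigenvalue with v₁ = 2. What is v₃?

-1

T − 2I = [[5, 0, 10], [0, -3, 0], [-5, 0, -10]].
Solving (T − 2I)v = 0 gives the eigenspace spanned by (2, 0, -1).
With v₁ = 2, v = (2, 0, -1), so v₃ = -1.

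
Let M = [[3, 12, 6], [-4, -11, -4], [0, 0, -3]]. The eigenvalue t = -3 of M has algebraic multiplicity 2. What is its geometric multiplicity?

M + 3I = [[6, 12, 6], [-4, -8, -4], [0, 0, 0]].
This matrix has rank 1, so its null space has dimension 3 − 1 = 2.

2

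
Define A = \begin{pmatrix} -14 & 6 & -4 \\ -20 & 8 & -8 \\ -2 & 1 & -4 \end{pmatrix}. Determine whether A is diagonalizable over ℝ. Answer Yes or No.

No

Characteristic polynomial: p(μ) = μ^3 + 10μ^2 + 32μ + 32 = (μ + 2)(μ + 4)^2.
μ = -4 has algebraic multiplicity 2; rank(A + 4I) = 2, so geometric multiplicity = 1.
Geometric multiplicity < algebraic multiplicity, so A is not diagonalizable.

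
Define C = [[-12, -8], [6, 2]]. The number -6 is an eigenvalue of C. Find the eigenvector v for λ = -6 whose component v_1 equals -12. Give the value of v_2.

C + 6I = [[-6, -8], [6, 8]].
Solving (C + 6I)v = 0 gives the eigenspace spanned by (-12, 9).
With v_1 = -12, v = (-12, 9), so v_2 = 9.

9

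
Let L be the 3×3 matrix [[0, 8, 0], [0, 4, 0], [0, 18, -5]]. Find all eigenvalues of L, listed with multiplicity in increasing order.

Characteristic polynomial: p(s) = s^3 + s^2 - 20s = s(s - 4)(s + 5).
Roots (with multiplicity): -5, 0, 4.

-5, 0, 4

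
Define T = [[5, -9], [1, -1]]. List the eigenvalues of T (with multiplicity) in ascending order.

Characteristic polynomial: p(μ) = μ^2 - 4μ + 4 = (μ - 2)^2.
Roots (with multiplicity): 2, 2.

2, 2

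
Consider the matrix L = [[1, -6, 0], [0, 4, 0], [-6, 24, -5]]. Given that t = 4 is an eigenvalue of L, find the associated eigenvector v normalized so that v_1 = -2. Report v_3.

L − 4I = [[-3, -6, 0], [0, 0, 0], [-6, 24, -9]].
Solving (L − 4I)v = 0 gives the eigenspace spanned by (-2, 1, 4).
With v_1 = -2, v = (-2, 1, 4), so v_3 = 4.

4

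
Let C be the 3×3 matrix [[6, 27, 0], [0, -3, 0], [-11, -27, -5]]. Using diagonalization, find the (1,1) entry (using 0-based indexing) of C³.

-27

Characteristic polynomial: μ^3 + 2μ^2 - 33μ - 90 = (μ - 6)(μ + 3)(μ + 5), so the eigenvalues are -5, -3, 6.
μ=6: eigenvector (1, 0, -1).
μ=-3: eigenvector (-3, 1, 3).
μ=-5: eigenvector (0, 0, 1).
P = [[1, -3, 0], [0, 1, 0], [-1, 3, 1]], D = diag(6, -3, -5), P⁻¹ = [[1, 3, 0], [0, 1, 0], [1, 0, 1]].
C³ = P·diag(216, -27, -125)·P⁻¹ = [[216, 729, 0], [0, -27, 0], [-341, -729, -125]].
The requested entry is -27.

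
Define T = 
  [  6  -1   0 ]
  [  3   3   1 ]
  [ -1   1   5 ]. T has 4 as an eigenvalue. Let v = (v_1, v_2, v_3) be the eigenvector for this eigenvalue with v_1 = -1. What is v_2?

-2

T − 4I = [[2, -1, 0], [3, -1, 1], [-1, 1, 1]].
Solving (T − 4I)v = 0 gives the eigenspace spanned by (-1, -2, 1).
With v_1 = -1, v = (-1, -2, 1), so v_2 = -2.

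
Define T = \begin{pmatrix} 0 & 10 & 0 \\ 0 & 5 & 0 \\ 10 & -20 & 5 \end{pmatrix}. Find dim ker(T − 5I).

2

T − 5I = [[-5, 10, 0], [0, 0, 0], [10, -20, 0]].
This matrix has rank 1, so its null space has dimension 3 − 1 = 2.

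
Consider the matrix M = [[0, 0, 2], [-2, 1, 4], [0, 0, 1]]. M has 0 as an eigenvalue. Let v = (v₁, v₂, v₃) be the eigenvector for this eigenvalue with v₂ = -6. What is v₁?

-3

M = [[0, 0, 2], [-2, 1, 4], [0, 0, 1]].
Solving (M)v = 0 gives the eigenspace spanned by (-3, -6, 0).
With v₂ = -6, v = (-3, -6, 0), so v₁ = -3.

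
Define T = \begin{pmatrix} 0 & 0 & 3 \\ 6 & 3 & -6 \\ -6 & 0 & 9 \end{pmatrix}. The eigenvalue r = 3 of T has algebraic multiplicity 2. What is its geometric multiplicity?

2

T − 3I = [[-3, 0, 3], [6, 0, -6], [-6, 0, 6]].
This matrix has rank 1, so its null space has dimension 3 − 1 = 2.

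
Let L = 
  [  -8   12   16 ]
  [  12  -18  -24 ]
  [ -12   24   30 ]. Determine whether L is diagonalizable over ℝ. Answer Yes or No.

Characteristic polynomial: p(s) = s^3 - 4s^2 - 12s = s(s - 6)(s + 2).
All 3 eigenvalues are distinct, so L is diagonalizable.

Yes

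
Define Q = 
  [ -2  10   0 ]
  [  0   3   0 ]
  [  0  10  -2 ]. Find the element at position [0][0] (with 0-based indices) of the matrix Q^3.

Characteristic polynomial: r^3 + r^2 - 8r - 12 = (r - 3)(r + 2)^2, so the eigenvalues are -2, -2, 3.
r=-2: eigenvector (1, 0, 1).
r=3: eigenvector (2, 1, 2).
r=-2: eigenvector (0, 0, 1).
P = [[1, 2, 0], [0, 1, 0], [1, 2, 1]], D = diag(-2, 3, -2), P⁻¹ = [[1, -2, 0], [0, 1, 0], [-1, 0, 1]].
Q³ = P·diag(-8, 27, -8)·P⁻¹ = [[-8, 70, 0], [0, 27, 0], [0, 70, -8]].
The requested entry is -8.

-8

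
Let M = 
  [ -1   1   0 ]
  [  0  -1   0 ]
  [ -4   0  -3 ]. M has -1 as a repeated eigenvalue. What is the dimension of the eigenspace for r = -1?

1

M + 1I = [[0, 1, 0], [0, 0, 0], [-4, 0, -2]].
This matrix has rank 2, so its null space has dimension 3 − 2 = 1.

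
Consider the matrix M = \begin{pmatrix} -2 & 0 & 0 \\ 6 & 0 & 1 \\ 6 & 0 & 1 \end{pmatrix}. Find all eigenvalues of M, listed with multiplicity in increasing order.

Characteristic polynomial: p(t) = t^3 + t^2 - 2t = t(t - 1)(t + 2).
Roots (with multiplicity): -2, 0, 1.

-2, 0, 1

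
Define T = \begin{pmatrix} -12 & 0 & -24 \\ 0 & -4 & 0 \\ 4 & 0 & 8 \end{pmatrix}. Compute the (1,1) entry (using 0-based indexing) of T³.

Characteristic polynomial: r^3 + 8r^2 + 16r = r(r + 4)^2, so the eigenvalues are -4, -4, 0.
r=0: eigenvector (-2, 0, 1).
r=-4: eigenvector (-3, 0, 1).
r=-4: eigenvector (0, 1, 0).
P = [[-2, -3, 0], [0, 0, 1], [1, 1, 0]], D = diag(0, -4, -4), P⁻¹ = [[1, 0, 3], [-1, 0, -2], [0, 1, 0]].
T³ = P·diag(0, -64, -64)·P⁻¹ = [[-192, 0, -384], [0, -64, 0], [64, 0, 128]].
The requested entry is -64.

-64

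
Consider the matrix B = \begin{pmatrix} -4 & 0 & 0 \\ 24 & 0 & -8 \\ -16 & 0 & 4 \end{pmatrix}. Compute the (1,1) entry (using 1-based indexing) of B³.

-64

Characteristic polynomial: t^3 - 16t = t(t - 4)(t + 4), so the eigenvalues are -4, 0, 4.
t=-4: eigenvector (1, -2, 2).
t=4: eigenvector (0, -2, 1).
t=0: eigenvector (0, 1, 0).
P = [[1, 0, 0], [-2, -2, 1], [2, 1, 0]], D = diag(-4, 4, 0), P⁻¹ = [[1, 0, 0], [-2, 0, 1], [-2, 1, 2]].
B³ = P·diag(-64, 64, 0)·P⁻¹ = [[-64, 0, 0], [384, 0, -128], [-256, 0, 64]].
The requested entry is -64.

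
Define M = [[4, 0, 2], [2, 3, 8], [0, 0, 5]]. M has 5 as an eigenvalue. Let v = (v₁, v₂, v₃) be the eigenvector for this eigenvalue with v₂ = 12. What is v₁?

4

M − 5I = [[-1, 0, 2], [2, -2, 8], [0, 0, 0]].
Solving (M − 5I)v = 0 gives the eigenspace spanned by (4, 12, 2).
With v₂ = 12, v = (4, 12, 2), so v₁ = 4.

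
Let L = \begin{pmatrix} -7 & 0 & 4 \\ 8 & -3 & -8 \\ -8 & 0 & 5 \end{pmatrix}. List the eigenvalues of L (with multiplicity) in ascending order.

-3, -3, 1

Characteristic polynomial: p(r) = r^3 + 5r^2 + 3r - 9 = (r - 1)(r + 3)^2.
Roots (with multiplicity): -3, -3, 1.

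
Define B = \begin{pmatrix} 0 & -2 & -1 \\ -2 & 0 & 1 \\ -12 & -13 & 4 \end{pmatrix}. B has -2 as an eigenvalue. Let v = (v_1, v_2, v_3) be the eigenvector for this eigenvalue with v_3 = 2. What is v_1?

1

B + 2I = [[2, -2, -1], [-2, 2, 1], [-12, -13, 6]].
Solving (B + 2I)v = 0 gives the eigenspace spanned by (1, 0, 2).
With v_3 = 2, v = (1, 0, 2), so v_1 = 1.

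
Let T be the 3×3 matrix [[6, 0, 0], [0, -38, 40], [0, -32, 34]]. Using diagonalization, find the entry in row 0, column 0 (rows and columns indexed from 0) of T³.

216

Characteristic polynomial: s^3 - 2s^2 - 36s + 72 = (s - 6)(s - 2)(s + 6), so the eigenvalues are -6, 2, 6.
s=2: eigenvector (0, 1, 1).
s=-6: eigenvector (0, 5, 4).
s=6: eigenvector (1, 0, 0).
P = [[0, 0, 1], [1, 5, 0], [1, 4, 0]], D = diag(2, -6, 6), P⁻¹ = [[0, -4, 5], [0, 1, -1], [1, 0, 0]].
T³ = P·diag(8, -216, 216)·P⁻¹ = [[216, 0, 0], [0, -1112, 1120], [0, -896, 904]].
The requested entry is 216.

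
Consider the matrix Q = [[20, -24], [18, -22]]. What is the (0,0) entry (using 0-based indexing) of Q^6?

-12032

Characteristic polynomial: λ^2 + 2λ - 8 = (λ - 2)(λ + 4), so the eigenvalues are -4, 2.
λ=-4: eigenvector (1, 1).
λ=2: eigenvector (4, 3).
P = [[1, 4], [1, 3]], D = diag(-4, 2), P⁻¹ = [[-3, 4], [1, -1]].
Q⁶ = P·diag(4096, 64)·P⁻¹ = [[-12032, 16128], [-12096, 16192]].
The requested entry is -12032.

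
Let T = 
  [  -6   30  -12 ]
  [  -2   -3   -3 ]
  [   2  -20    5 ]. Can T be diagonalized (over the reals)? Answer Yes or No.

No

Characteristic polynomial: p(μ) = μ^3 + 4μ^2 - 3μ - 18 = (μ - 2)(μ + 3)^2.
μ = -3 has algebraic multiplicity 2; rank(T + 3I) = 2, so geometric multiplicity = 1.
Geometric multiplicity < algebraic multiplicity, so T is not diagonalizable.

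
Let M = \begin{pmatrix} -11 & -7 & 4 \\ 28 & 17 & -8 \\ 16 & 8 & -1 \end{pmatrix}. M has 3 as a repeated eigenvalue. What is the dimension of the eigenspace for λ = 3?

M − 3I = [[-14, -7, 4], [28, 14, -8], [16, 8, -4]].
This matrix has rank 2, so its null space has dimension 3 − 2 = 1.

1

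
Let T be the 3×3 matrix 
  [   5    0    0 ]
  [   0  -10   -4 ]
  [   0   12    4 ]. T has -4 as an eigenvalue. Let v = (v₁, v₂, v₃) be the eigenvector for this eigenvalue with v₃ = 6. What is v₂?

T + 4I = [[9, 0, 0], [0, -6, -4], [0, 12, 8]].
Solving (T + 4I)v = 0 gives the eigenspace spanned by (0, -4, 6).
With v₃ = 6, v = (0, -4, 6), so v₂ = -4.

-4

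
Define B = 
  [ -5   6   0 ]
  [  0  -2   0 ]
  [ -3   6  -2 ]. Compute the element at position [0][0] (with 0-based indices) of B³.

-125

Characteristic polynomial: λ^3 + 9λ^2 + 24λ + 20 = (λ + 2)^2(λ + 5), so the eigenvalues are -5, -2, -2.
λ=-2: eigenvector (0, 0, 1).
λ=-2: eigenvector (2, 1, 1).
λ=-5: eigenvector (1, 0, 1).
P = [[0, 2, 1], [0, 1, 0], [1, 1, 1]], D = diag(-2, -2, -5), P⁻¹ = [[-1, 1, 1], [0, 1, 0], [1, -2, 0]].
B³ = P·diag(-8, -8, -125)·P⁻¹ = [[-125, 234, 0], [0, -8, 0], [-117, 234, -8]].
The requested entry is -125.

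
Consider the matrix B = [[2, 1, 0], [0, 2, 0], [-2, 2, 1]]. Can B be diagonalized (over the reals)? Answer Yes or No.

No

Characteristic polynomial: p(μ) = μ^3 - 5μ^2 + 8μ - 4 = (μ - 2)^2(μ - 1).
μ = 2 has algebraic multiplicity 2; rank(B − 2I) = 2, so geometric multiplicity = 1.
Geometric multiplicity < algebraic multiplicity, so B is not diagonalizable.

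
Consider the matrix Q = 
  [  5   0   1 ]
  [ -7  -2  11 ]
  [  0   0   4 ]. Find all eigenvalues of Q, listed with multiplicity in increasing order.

-2, 4, 5

Characteristic polynomial: p(μ) = μ^3 - 7μ^2 + 2μ + 40 = (μ - 5)(μ - 4)(μ + 2).
Roots (with multiplicity): -2, 4, 5.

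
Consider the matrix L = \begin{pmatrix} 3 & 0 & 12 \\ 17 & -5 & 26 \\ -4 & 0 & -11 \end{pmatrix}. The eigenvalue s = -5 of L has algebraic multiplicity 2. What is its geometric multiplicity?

1

L + 5I = [[8, 0, 12], [17, 0, 26], [-4, 0, -6]].
This matrix has rank 2, so its null space has dimension 3 − 2 = 1.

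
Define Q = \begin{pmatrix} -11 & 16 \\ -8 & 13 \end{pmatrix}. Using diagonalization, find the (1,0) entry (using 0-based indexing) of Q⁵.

-3368

Characteristic polynomial: μ^2 - 2μ - 15 = (μ - 5)(μ + 3), so the eigenvalues are -3, 5.
μ=-3: eigenvector (-2, -1).
μ=5: eigenvector (1, 1).
P = [[-2, 1], [-1, 1]], D = diag(-3, 5), P⁻¹ = [[-1, 1], [-1, 2]].
Q⁵ = P·diag(-243, 3125)·P⁻¹ = [[-3611, 6736], [-3368, 6493]].
The requested entry is -3368.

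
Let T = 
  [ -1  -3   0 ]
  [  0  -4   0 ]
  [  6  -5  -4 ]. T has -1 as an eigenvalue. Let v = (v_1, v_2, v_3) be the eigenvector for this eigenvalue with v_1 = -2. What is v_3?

-4

T + 1I = [[0, -3, 0], [0, -3, 0], [6, -5, -3]].
Solving (T + 1I)v = 0 gives the eigenspace spanned by (-2, 0, -4).
With v_1 = -2, v = (-2, 0, -4), so v_3 = -4.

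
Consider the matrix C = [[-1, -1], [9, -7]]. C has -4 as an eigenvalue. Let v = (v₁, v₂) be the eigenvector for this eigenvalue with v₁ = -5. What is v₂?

-15

C + 4I = [[3, -1], [9, -3]].
Solving (C + 4I)v = 0 gives the eigenspace spanned by (-5, -15).
With v₁ = -5, v = (-5, -15), so v₂ = -15.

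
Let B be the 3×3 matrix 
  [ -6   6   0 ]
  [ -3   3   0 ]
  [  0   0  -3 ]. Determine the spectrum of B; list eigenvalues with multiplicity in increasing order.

-3, -3, 0

Characteristic polynomial: p(λ) = λ^3 + 6λ^2 + 9λ = λ(λ + 3)^2.
Roots (with multiplicity): -3, -3, 0.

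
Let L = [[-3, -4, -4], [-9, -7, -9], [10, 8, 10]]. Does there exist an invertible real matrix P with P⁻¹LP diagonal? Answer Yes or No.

No

Characteristic polynomial: p(t) = t^3 - 3t - 2 = (t - 2)(t + 1)^2.
t = -1 has algebraic multiplicity 2; rank(L + 1I) = 2, so geometric multiplicity = 1.
Geometric multiplicity < algebraic multiplicity, so L is not diagonalizable.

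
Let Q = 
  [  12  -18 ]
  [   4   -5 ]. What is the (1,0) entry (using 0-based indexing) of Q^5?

3124

Characteristic polynomial: μ^2 - 7μ + 12 = (μ - 4)(μ - 3), so the eigenvalues are 3, 4.
μ=3: eigenvector (2, 1).
μ=4: eigenvector (9, 4).
P = [[2, 9], [1, 4]], D = diag(3, 4), P⁻¹ = [[-4, 9], [1, -2]].
Q⁵ = P·diag(243, 1024)·P⁻¹ = [[7272, -14058], [3124, -6005]].
The requested entry is 3124.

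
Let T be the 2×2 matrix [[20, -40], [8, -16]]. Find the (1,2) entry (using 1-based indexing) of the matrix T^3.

Characteristic polynomial: s^2 - 4s = s(s - 4), so the eigenvalues are 0, 4.
s=4: eigenvector (5, 2).
s=0: eigenvector (2, 1).
P = [[5, 2], [2, 1]], D = diag(4, 0), P⁻¹ = [[1, -2], [-2, 5]].
T³ = P·diag(64, 0)·P⁻¹ = [[320, -640], [128, -256]].
The requested entry is -640.

-640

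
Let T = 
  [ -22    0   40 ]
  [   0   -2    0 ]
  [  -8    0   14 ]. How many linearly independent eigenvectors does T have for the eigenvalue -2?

T + 2I = [[-20, 0, 40], [0, 0, 0], [-8, 0, 16]].
This matrix has rank 1, so its null space has dimension 3 − 1 = 2.

2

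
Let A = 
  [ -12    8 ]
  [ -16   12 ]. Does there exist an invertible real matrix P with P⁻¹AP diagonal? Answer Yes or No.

Characteristic polynomial: p(r) = r^2 - 16 = (r - 4)(r + 4).
All 2 eigenvalues are distinct, so A is diagonalizable.

Yes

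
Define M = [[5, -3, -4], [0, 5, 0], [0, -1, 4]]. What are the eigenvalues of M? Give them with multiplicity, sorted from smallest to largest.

Characteristic polynomial: p(s) = s^3 - 14s^2 + 65s - 100 = (s - 5)^2(s - 4).
Roots (with multiplicity): 4, 5, 5.

4, 5, 5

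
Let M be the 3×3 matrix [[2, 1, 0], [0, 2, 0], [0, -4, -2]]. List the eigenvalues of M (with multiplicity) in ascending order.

Characteristic polynomial: p(t) = t^3 - 2t^2 - 4t + 8 = (t - 2)^2(t + 2).
Roots (with multiplicity): -2, 2, 2.

-2, 2, 2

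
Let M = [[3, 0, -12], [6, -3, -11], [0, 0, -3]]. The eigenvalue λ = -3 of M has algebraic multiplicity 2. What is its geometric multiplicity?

M + 3I = [[6, 0, -12], [6, 0, -11], [0, 0, 0]].
This matrix has rank 2, so its null space has dimension 3 − 2 = 1.

1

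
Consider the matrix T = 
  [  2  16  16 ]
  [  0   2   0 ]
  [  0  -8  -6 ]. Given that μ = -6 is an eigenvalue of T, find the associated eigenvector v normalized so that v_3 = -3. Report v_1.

T + 6I = [[8, 16, 16], [0, 8, 0], [0, -8, 0]].
Solving (T + 6I)v = 0 gives the eigenspace spanned by (6, 0, -3).
With v_3 = -3, v = (6, 0, -3), so v_1 = 6.

6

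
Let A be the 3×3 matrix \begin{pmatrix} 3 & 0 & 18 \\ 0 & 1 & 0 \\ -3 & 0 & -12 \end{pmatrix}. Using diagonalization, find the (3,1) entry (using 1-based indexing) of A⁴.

Characteristic polynomial: t^3 + 8t^2 + 9t - 18 = (t - 1)(t + 3)(t + 6), so the eigenvalues are -6, -3, 1.
t=-3: eigenvector (3, 0, -1).
t=1: eigenvector (0, 1, 0).
t=-6: eigenvector (-2, 0, 1).
P = [[3, 0, -2], [0, 1, 0], [-1, 0, 1]], D = diag(-3, 1, -6), P⁻¹ = [[1, 0, 2], [0, 1, 0], [1, 0, 3]].
A⁴ = P·diag(81, 1, 1296)·P⁻¹ = [[-2349, 0, -7290], [0, 1, 0], [1215, 0, 3726]].
The requested entry is 1215.

1215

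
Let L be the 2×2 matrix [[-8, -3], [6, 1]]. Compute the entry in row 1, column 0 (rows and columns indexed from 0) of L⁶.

-31122

Characteristic polynomial: r^2 + 7r + 10 = (r + 2)(r + 5), so the eigenvalues are -5, -2.
r=-2: eigenvector (1, -2).
r=-5: eigenvector (1, -1).
P = [[1, 1], [-2, -1]], D = diag(-2, -5), P⁻¹ = [[-1, -1], [2, 1]].
L⁶ = P·diag(64, 15625)·P⁻¹ = [[31186, 15561], [-31122, -15497]].
The requested entry is -31122.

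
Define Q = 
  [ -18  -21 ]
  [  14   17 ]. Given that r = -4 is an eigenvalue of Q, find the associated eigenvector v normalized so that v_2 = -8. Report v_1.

Q + 4I = [[-14, -21], [14, 21]].
Solving (Q + 4I)v = 0 gives the eigenspace spanned by (12, -8).
With v_2 = -8, v = (12, -8), so v_1 = 12.

12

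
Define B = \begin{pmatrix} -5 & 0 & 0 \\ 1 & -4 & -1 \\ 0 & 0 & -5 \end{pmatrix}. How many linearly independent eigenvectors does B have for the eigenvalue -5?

2

B + 5I = [[0, 0, 0], [1, 1, -1], [0, 0, 0]].
This matrix has rank 1, so its null space has dimension 3 − 1 = 2.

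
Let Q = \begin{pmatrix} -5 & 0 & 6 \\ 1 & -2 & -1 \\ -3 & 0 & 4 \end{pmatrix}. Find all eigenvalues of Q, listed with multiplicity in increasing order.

-2, -2, 1

Characteristic polynomial: p(t) = t^3 + 3t^2 - 4 = (t - 1)(t + 2)^2.
Roots (with multiplicity): -2, -2, 1.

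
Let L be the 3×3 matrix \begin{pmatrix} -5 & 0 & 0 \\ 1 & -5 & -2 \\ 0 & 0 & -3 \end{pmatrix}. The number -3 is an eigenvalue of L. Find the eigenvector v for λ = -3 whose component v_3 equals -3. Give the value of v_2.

3

L + 3I = [[-2, 0, 0], [1, -2, -2], [0, 0, 0]].
Solving (L + 3I)v = 0 gives the eigenspace spanned by (0, 3, -3).
With v_3 = -3, v = (0, 3, -3), so v_2 = 3.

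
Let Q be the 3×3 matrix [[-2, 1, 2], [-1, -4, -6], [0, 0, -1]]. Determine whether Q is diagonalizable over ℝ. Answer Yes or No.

No

Characteristic polynomial: p(s) = s^3 + 7s^2 + 15s + 9 = (s + 1)(s + 3)^2.
s = -3 has algebraic multiplicity 2; rank(Q + 3I) = 2, so geometric multiplicity = 1.
Geometric multiplicity < algebraic multiplicity, so Q is not diagonalizable.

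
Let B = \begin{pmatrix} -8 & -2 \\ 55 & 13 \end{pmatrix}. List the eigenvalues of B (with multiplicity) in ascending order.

Characteristic polynomial: p(λ) = λ^2 - 5λ + 6 = (λ - 3)(λ - 2).
Roots (with multiplicity): 2, 3.

2, 3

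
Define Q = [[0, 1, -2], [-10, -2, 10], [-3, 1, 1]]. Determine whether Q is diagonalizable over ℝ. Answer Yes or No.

Characteristic polynomial: p(s) = s^3 + s^2 - 8s - 12 = (s - 3)(s + 2)^2.
s = -2 has algebraic multiplicity 2; rank(Q + 2I) = 2, so geometric multiplicity = 1.
Geometric multiplicity < algebraic multiplicity, so Q is not diagonalizable.

No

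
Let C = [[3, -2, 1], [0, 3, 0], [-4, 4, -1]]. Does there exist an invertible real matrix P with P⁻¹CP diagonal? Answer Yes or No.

No

Characteristic polynomial: p(λ) = λ^3 - 5λ^2 + 7λ - 3 = (λ - 3)(λ - 1)^2.
λ = 1 has algebraic multiplicity 2; rank(C − 1I) = 2, so geometric multiplicity = 1.
Geometric multiplicity < algebraic multiplicity, so C is not diagonalizable.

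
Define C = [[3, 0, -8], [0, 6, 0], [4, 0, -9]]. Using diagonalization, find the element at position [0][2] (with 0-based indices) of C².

48

Characteristic polynomial: s^3 - 31s - 30 = (s - 6)(s + 1)(s + 5), so the eigenvalues are -5, -1, 6.
s=-5: eigenvector (1, 0, 1).
s=6: eigenvector (0, 1, 0).
s=-1: eigenvector (-2, 0, -1).
P = [[1, 0, -2], [0, 1, 0], [1, 0, -1]], D = diag(-5, 6, -1), P⁻¹ = [[-1, 0, 2], [0, 1, 0], [-1, 0, 1]].
C² = P·diag(25, 36, 1)·P⁻¹ = [[-23, 0, 48], [0, 36, 0], [-24, 0, 49]].
The requested entry is 48.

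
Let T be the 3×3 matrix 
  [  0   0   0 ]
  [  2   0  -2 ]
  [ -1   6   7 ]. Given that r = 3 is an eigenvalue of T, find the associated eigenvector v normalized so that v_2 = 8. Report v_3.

T − 3I = [[-3, 0, 0], [2, -3, -2], [-1, 6, 4]].
Solving (T − 3I)v = 0 gives the eigenspace spanned by (0, 8, -12).
With v_2 = 8, v = (0, 8, -12), so v_3 = -12.

-12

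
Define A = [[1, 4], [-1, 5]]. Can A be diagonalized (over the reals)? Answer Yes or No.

Characteristic polynomial: p(r) = r^2 - 6r + 9 = (r - 3)^2.
r = 3 has algebraic multiplicity 2; rank(A − 3I) = 1, so geometric multiplicity = 1.
Geometric multiplicity < algebraic multiplicity, so A is not diagonalizable.

No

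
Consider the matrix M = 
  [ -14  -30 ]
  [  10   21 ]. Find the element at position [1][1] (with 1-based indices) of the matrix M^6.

Characteristic polynomial: r^2 - 7r + 6 = (r - 6)(r - 1), so the eigenvalues are 1, 6.
r=6: eigenvector (-3, 2).
r=1: eigenvector (-2, 1).
P = [[-3, -2], [2, 1]], D = diag(6, 1), P⁻¹ = [[1, 2], [-2, -3]].
M⁶ = P·diag(46656, 1)·P⁻¹ = [[-139964, -279930], [93310, 186621]].
The requested entry is -139964.

-139964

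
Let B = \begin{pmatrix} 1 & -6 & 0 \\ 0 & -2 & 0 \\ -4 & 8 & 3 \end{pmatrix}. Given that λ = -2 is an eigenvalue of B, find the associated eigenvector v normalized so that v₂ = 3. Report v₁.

B + 2I = [[3, -6, 0], [0, 0, 0], [-4, 8, 5]].
Solving (B + 2I)v = 0 gives the eigenspace spanned by (6, 3, 0).
With v₂ = 3, v = (6, 3, 0), so v₁ = 6.

6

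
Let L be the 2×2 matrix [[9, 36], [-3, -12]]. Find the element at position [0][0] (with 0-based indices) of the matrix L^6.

-2187

Characteristic polynomial: s^2 + 3s = s(s + 3), so the eigenvalues are -3, 0.
s=0: eigenvector (4, -1).
s=-3: eigenvector (-3, 1).
P = [[4, -3], [-1, 1]], D = diag(0, -3), P⁻¹ = [[1, 3], [1, 4]].
L⁶ = P·diag(0, 729)·P⁻¹ = [[-2187, -8748], [729, 2916]].
The requested entry is -2187.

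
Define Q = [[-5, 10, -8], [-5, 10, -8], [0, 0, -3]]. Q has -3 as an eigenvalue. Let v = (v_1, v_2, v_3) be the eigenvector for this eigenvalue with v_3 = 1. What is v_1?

1

Q + 3I = [[-2, 10, -8], [-5, 13, -8], [0, 0, 0]].
Solving (Q + 3I)v = 0 gives the eigenspace spanned by (1, 1, 1).
With v_3 = 1, v = (1, 1, 1), so v_1 = 1.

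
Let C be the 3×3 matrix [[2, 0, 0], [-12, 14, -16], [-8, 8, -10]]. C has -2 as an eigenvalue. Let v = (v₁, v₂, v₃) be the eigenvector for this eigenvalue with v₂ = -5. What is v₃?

C + 2I = [[4, 0, 0], [-12, 16, -16], [-8, 8, -8]].
Solving (C + 2I)v = 0 gives the eigenspace spanned by (0, -5, -5).
With v₂ = -5, v = (0, -5, -5), so v₃ = -5.

-5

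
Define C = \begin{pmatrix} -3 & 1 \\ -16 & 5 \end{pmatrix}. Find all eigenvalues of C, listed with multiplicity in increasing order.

Characteristic polynomial: p(t) = t^2 - 2t + 1 = (t - 1)^2.
Roots (with multiplicity): 1, 1.

1, 1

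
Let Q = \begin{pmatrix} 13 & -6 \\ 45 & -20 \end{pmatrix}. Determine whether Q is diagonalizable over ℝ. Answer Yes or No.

Yes

Characteristic polynomial: p(s) = s^2 + 7s + 10 = (s + 2)(s + 5).
All 2 eigenvalues are distinct, so Q is diagonalizable.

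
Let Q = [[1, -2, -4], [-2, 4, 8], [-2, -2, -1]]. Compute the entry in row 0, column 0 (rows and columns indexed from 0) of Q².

Characteristic polynomial: λ^3 - 4λ^2 + 3λ = λ(λ - 3)(λ - 1), so the eigenvalues are 0, 1, 3.
λ=3: eigenvector (2, -4, 1).
λ=0: eigenvector (2, -3, 2).
λ=1: eigenvector (1, -2, 1).
P = [[2, 2, 1], [-4, -3, -2], [1, 2, 1]], D = diag(3, 0, 1), P⁻¹ = [[1, 0, -1], [2, 1, 0], [-5, -2, 2]].
Q² = P·diag(9, 0, 1)·P⁻¹ = [[13, -2, -16], [-26, 4, 32], [4, -2, -7]].
The requested entry is 13.

13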